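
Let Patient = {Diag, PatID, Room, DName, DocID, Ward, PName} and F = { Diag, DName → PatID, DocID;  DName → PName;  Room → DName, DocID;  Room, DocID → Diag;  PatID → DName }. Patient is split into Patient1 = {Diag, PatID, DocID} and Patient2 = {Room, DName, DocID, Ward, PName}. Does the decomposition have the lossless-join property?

Common attributes: Patient1 ∩ Patient2 = {DocID}.
No dependency enlarges {DocID}, so (DocID)⁺ = {DocID}.
The closure contains neither all of Patient1 = {Diag, PatID, DocID} nor all of Patient2 = {Room, DName, DocID, Ward, PName}, so the common attributes are not a superkey of either fragment. The join is lossy.

No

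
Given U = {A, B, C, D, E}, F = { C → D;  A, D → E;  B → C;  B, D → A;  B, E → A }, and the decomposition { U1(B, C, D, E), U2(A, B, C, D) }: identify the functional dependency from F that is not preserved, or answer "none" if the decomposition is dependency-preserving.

Check A, D → E: no single fragment contains all of {A, D, E}, and the restricted closure of {A, D} across the fragments never reaches {E}.
C → D is preserved.
B → C is preserved.
B, D → A is preserved.
B, E → A is preserved.

A, D → E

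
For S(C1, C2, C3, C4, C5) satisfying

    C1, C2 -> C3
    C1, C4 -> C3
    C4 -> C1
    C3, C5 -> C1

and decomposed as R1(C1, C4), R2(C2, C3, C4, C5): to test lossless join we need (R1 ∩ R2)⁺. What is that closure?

R1 ∩ R2 = {C4}.
C4 → C1 applies, adding C1
C1, C4 → C3 applies, adding C3
Closure: {C1, C3, C4}.

C1, C3, C4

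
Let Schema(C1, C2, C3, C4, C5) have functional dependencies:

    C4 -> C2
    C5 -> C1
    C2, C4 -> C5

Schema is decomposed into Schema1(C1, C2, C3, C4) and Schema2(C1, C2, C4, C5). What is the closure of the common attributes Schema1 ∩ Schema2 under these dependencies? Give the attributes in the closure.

C1, C2, C4, C5

Schema1 ∩ Schema2 = {C1, C2, C4}.
C2, C4 → C5 applies, adding C5
Closure: {C1, C2, C4, C5}.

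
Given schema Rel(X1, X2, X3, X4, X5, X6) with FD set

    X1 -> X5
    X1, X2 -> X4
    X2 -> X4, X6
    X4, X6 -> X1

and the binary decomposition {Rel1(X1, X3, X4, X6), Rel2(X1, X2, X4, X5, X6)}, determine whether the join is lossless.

No

Common attributes: Rel1 ∩ Rel2 = {X1, X4, X6}.
Closure of {X1, X4, X6}: X1 → X5 applies, adding X5. So (X1, X4, X6)⁺ = {X1, X4, X5, X6}.
The closure contains neither all of Rel1 = {X1, X3, X4, X6} nor all of Rel2 = {X1, X2, X4, X5, X6}, so the common attributes are not a superkey of either fragment. The join is lossy.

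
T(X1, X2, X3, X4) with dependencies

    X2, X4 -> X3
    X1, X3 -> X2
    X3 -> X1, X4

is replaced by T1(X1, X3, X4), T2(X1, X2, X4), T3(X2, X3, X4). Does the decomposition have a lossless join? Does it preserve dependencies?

Lossless test (chase): Rows 2 and 3 agree on X2, X4; apply X2, X4→X3 and equate their X3 entries. Rows 1 and 2 agree on X1, X3; apply X1, X3→X2 and equate their X2 entries. Rows 1 and 3 agree on X3; apply X3→X1, X4 and equate their X1, X4 entries. Row 1 is now all distinguished symbols — the join is lossless.
Dependency preservation: X1, X3 → X2 is not contained in any single fragment, but the restricted closure of its left-hand side across the fragments still reaches the right-hand side; the remaining FDs each lie inside some fragment. All dependencies are preserved.

lossless and dependency-preserving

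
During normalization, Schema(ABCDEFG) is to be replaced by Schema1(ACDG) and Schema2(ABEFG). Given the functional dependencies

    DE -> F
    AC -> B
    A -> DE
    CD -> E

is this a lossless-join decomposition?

Common attributes: Schema1 ∩ Schema2 = {AG}.
Closure of {AG}: A → DE applies, adding DE; DE → F applies, adding F. So (AG)⁺ = {ADEFG}.
The closure contains neither all of Schema1 = {ACDG} nor all of Schema2 = {ABEFG}, so the common attributes are not a superkey of either fragment. The join is lossy.

No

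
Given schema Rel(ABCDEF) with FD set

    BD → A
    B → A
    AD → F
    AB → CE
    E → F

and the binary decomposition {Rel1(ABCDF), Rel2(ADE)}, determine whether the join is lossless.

No

Common attributes: Rel1 ∩ Rel2 = {AD}.
Closure of {AD}: AD → F applies, adding F. So (AD)⁺ = {ADF}.
The closure contains neither all of Rel1 = {ABCDF} nor all of Rel2 = {ADE}, so the common attributes are not a superkey of either fragment. The join is lossy.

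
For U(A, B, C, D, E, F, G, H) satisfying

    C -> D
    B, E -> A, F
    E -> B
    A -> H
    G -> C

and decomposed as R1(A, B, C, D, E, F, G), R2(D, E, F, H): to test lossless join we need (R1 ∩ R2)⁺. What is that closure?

R1 ∩ R2 = {D, E, F}.
E → B applies, adding B
B, E → A, F applies, adding A
A → H applies, adding H
Closure: {A, B, D, E, F, H}.

A, B, D, E, F, H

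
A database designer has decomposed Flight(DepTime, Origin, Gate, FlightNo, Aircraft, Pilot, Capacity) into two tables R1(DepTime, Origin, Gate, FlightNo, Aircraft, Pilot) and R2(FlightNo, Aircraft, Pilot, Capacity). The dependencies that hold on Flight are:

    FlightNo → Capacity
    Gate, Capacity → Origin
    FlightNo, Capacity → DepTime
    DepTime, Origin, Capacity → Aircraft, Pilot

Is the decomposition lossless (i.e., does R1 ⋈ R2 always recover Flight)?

Common attributes: R1 ∩ R2 = {FlightNo, Aircraft, Pilot}.
Closure of {FlightNo, Aircraft, Pilot}: FlightNo → Capacity applies, adding Capacity; FlightNo, Capacity → DepTime applies, adding DepTime. So (FlightNo, Aircraft, Pilot)⁺ = {DepTime, FlightNo, Aircraft, Pilot, Capacity}.
This closure contains every attribute of R2, so R1 ∩ R2 → R2. The join is lossless.

Yes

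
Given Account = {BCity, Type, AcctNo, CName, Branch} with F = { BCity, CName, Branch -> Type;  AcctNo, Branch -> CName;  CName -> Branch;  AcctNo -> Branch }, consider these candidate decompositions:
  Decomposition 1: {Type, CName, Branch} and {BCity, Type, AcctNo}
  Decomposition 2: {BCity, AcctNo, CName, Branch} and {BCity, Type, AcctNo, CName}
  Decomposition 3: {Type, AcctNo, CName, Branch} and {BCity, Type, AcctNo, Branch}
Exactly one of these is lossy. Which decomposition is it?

Decomposition 1

Decomposition 1: common = {Type}, closure = {Type} → lossy.
Decomposition 2: common = {BCity, AcctNo, CName}, closure = {BCity, Type, AcctNo, CName, Branch} → lossless.
Decomposition 3: common = {Type, AcctNo, Branch}, closure = {Type, AcctNo, CName, Branch} → lossless.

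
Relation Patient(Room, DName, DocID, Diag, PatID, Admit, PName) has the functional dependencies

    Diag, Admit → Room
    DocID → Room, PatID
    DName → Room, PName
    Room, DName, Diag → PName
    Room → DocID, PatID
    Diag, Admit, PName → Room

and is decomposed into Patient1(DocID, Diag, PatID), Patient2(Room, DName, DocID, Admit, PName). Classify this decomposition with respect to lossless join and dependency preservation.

lossy and not dependency-preserving

Lossless test: (DocID)⁺ = {Room, DocID, PatID}, which is a superkey of neither fragment — lossy.
Dependency preservation: the restricted closure of {Diag, Admit} across the fragments never reaches {Room}, so Diag, Admit → Room cannot be enforced without a join — not preserved.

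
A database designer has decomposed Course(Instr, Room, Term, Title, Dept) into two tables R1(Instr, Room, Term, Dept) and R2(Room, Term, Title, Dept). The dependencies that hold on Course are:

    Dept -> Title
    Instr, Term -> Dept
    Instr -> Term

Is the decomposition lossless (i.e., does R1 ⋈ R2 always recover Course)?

Yes

Common attributes: R1 ∩ R2 = {Room, Term, Dept}.
Closure of {Room, Term, Dept}: Dept → Title applies, adding Title. So (Room, Term, Dept)⁺ = {Room, Term, Title, Dept}.
This closure contains every attribute of R2, so R1 ∩ R2 → R2. The join is lossless.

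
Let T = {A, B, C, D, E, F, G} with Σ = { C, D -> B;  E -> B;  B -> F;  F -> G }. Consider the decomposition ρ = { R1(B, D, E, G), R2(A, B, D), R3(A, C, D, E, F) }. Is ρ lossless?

Chase test. Columns are A, B, C, D, E, F, G; row i has aⱼ where attribute j ∈ Ri, else bᵢⱼ.
Initial tableau (one row per fragment):
  row 1: b11 a2 b13 a4 a5 b16 a7
  row 2: a1 a2 b23 a4 b25 b26 b27
  row 3: a1 b32 a3 a4 a5 a6 b37
Rows 1 and 3 agree on E; apply E→B and equate their B entries.
Rows 1 and 2 agree on B; apply B→F and equate their F entries.
Rows 1 and 3 agree on B; apply B→F and equate their F entries.
Rows 1 and 2 agree on F; apply F→G and equate their G entries.
Rows 1 and 3 agree on F; apply F→G and equate their G entries.
Row 3 is now all distinguished symbols — the join is lossless.

Yes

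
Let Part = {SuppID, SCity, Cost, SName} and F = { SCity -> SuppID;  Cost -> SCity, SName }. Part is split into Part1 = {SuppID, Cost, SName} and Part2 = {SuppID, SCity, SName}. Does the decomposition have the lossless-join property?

No

Common attributes: Part1 ∩ Part2 = {SuppID, SName}.
No dependency enlarges {SuppID, SName}, so (SuppID, SName)⁺ = {SuppID, SName}.
The closure contains neither all of Part1 = {SuppID, Cost, SName} nor all of Part2 = {SuppID, SCity, SName}, so the common attributes are not a superkey of either fragment. The join is lossy.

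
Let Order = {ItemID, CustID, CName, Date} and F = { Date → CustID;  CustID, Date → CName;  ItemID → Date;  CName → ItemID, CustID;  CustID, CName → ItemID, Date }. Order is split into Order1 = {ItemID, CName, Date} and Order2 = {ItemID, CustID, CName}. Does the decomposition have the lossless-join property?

Common attributes: Order1 ∩ Order2 = {ItemID, CName}.
Closure of {ItemID, CName}: ItemID → Date applies, adding Date; CName → ItemID, CustID applies, adding CustID. So (ItemID, CName)⁺ = {ItemID, CustID, CName, Date}.
This closure contains every attribute of Order1, so Order1 ∩ Order2 → Order1. The join is lossless.

Yes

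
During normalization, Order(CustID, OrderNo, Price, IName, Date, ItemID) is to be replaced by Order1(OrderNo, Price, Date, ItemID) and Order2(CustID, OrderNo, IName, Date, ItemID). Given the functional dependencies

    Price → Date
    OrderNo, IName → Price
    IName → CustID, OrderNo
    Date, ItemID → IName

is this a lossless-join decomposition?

Yes

Common attributes: Order1 ∩ Order2 = {OrderNo, Date, ItemID}.
Closure of {OrderNo, Date, ItemID}: Date, ItemID → IName applies, adding IName; OrderNo, IName → Price applies, adding Price; IName → CustID, OrderNo applies, adding CustID. So (OrderNo, Date, ItemID)⁺ = {CustID, OrderNo, Price, IName, Date, ItemID}.
This closure contains every attribute of Order1, so Order1 ∩ Order2 → Order1. The join is lossless.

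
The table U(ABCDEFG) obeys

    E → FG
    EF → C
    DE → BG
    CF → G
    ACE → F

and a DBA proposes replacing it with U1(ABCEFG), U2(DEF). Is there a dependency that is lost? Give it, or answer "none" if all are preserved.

DE → BG

Check DE → BG: no single fragment contains all of {BDEG}, and the restricted closure of {DE} across the fragments never reaches {BG}.
E → FG is preserved.
EF → C is preserved.
CF → G is preserved.
ACE → F is preserved.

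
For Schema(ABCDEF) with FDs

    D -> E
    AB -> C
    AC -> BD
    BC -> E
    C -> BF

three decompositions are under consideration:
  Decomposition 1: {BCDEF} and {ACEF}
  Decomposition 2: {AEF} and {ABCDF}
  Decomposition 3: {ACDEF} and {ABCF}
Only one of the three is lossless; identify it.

Decomposition 3

Decomposition 1: common = {CEF}, closure = {BCEF} → lossy.
Decomposition 2: common = {AF}, closure = {AF} → lossy.
Decomposition 3: common = {ACF}, closure = {ABCDEF} → lossless.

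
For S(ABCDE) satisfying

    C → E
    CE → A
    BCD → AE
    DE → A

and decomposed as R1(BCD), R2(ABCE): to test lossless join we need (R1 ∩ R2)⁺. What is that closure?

ABCE

R1 ∩ R2 = {BC}.
C → E applies, adding E
CE → A applies, adding A
Closure: {ABCE}.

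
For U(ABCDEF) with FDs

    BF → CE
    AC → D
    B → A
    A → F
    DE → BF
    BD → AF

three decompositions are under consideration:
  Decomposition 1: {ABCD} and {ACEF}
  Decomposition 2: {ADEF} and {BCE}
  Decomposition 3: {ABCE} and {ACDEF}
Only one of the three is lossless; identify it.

Decomposition 1: common = {AC}, closure = {ACDF} → lossy.
Decomposition 2: common = {E}, closure = {E} → lossy.
Decomposition 3: common = {ACE}, closure = {ABCDEF} → lossless.

Decomposition 3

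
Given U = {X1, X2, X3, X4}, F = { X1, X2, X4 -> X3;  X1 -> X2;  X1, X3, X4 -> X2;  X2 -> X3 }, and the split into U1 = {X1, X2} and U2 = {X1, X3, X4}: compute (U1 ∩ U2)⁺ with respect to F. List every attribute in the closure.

U1 ∩ U2 = {X1}.
X1 → X2 applies, adding X2
X2 → X3 applies, adding X3
Closure: {X1, X2, X3}.

X1, X2, X3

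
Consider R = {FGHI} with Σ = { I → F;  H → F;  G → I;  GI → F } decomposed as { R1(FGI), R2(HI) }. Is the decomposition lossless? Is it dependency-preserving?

Lossless test: (I)⁺ = {FI}, which is a superkey of neither fragment — lossy.
Dependency preservation: the restricted closure of {H} across the fragments never reaches {F}, so H → F cannot be enforced without a join — not preserved.

lossy and not dependency-preserving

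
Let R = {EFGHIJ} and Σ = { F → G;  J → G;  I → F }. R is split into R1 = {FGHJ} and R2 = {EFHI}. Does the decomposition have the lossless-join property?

Common attributes: R1 ∩ R2 = {FH}.
Closure of {FH}: F → G applies, adding G. So (FH)⁺ = {FGH}.
The closure contains neither all of R1 = {FGHJ} nor all of R2 = {EFHI}, so the common attributes are not a superkey of either fragment. The join is lossy.

No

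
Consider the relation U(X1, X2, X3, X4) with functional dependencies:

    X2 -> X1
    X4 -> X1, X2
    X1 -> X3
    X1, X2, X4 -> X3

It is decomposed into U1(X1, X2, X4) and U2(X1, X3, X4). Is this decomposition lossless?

Yes

Common attributes: U1 ∩ U2 = {X1, X4}.
Closure of {X1, X4}: X4 → X1, X2 applies, adding X2; X1 → X3 applies, adding X3. So (X1, X4)⁺ = {X1, X2, X3, X4}.
This closure contains every attribute of U1, so U1 ∩ U2 → U1. The join is lossless.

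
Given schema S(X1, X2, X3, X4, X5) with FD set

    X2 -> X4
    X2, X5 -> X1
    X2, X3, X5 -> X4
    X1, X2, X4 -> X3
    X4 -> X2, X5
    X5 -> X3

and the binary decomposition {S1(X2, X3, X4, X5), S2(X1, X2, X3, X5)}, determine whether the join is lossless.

Yes

Common attributes: S1 ∩ S2 = {X2, X3, X5}.
Closure of {X2, X3, X5}: X2 → X4 applies, adding X4; X2, X5 → X1 applies, adding X1. So (X2, X3, X5)⁺ = {X1, X2, X3, X4, X5}.
This closure contains every attribute of S1, so S1 ∩ S2 → S1. The join is lossless.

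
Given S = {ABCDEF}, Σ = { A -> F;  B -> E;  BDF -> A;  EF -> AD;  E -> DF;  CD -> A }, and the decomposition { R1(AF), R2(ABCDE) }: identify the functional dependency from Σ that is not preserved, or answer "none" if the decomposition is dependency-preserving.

A → F lies within R1.
B → E lies within R2.
BDF → A: restricted closure across fragments reaches A.
EF → AD: restricted closure across fragments reaches AD.
E → DF: restricted closure across fragments reaches DF.
CD → A lies within R2.
Every dependency is enforceable on the fragments, so the decomposition is dependency-preserving.

none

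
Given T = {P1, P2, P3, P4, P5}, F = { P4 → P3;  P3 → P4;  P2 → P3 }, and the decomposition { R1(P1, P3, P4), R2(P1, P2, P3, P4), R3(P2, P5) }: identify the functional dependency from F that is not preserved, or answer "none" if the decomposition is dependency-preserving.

none

P4 → P3 lies within R1.
P3 → P4 lies within R1.
P2 → P3 lies within R2.
Every dependency is enforceable on the fragments, so the decomposition is dependency-preserving.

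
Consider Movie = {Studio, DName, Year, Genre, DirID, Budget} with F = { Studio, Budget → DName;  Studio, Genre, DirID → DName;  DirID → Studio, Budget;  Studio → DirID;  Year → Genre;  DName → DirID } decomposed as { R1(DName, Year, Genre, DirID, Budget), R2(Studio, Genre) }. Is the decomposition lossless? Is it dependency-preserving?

lossy and not dependency-preserving

Lossless test: (Genre)⁺ = {Genre}, which is a superkey of neither fragment — lossy.
Dependency preservation: the restricted closure of {Studio, Budget} across the fragments never reaches {DName}, so Studio, Budget → DName cannot be enforced without a join — not preserved.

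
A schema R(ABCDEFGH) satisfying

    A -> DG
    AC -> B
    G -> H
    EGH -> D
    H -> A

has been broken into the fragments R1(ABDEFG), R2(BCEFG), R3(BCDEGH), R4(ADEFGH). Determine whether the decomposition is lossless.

Chase test. Columns are ABCDEFGH; row i has aⱼ where attribute j ∈ Ri, else bᵢⱼ.
Initial tableau (one row per fragment):
  row 1: a1 a2 b13 a4 a5 a6 a7 b18
  row 2: b21 a2 a3 b24 a5 a6 a7 b28
  row 3: b31 a2 a3 a4 a5 b36 a7 a8
  row 4: a1 b42 b43 a4 a5 a6 a7 a8
Rows 1 and 2 agree on G; apply G→H and equate their H entries.
Rows 1 and 3 agree on G; apply G→H and equate their H entries.
Rows 1 and 2 agree on EGH; apply EGH→D and equate their D entries.
Rows 1 and 2 agree on H; apply H→A and equate their A entries.
Rows 1 and 3 agree on H; apply H→A and equate their A entries.
Row 2 is now all distinguished symbols — the join is lossless.

Yes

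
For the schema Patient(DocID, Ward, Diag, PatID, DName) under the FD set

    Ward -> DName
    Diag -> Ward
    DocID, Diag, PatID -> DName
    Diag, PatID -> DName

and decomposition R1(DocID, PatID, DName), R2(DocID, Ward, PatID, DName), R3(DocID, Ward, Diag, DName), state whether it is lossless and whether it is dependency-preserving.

Lossless test (chase): applying each FD to every pair of rows produces no changes in the tableau, so no row becomes fully distinguished — the join is lossy.
Dependency preservation: DocID, Diag, PatID → DName; Diag, PatID → DName are not contained in any single fragment, but the restricted closure of each left-hand side across the fragments still reaches the right-hand side; the remaining FDs each lie inside some fragment. All dependencies are preserved.

lossy but dependency-preserving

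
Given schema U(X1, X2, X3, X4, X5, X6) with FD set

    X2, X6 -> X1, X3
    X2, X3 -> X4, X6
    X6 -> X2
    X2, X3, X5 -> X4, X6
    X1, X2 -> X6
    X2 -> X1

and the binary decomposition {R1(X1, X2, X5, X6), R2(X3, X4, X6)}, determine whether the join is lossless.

Yes

Common attributes: R1 ∩ R2 = {X6}.
Closure of {X6}: X6 → X2 applies, adding X2; X2 → X1 applies, adding X1; X2, X6 → X1, X3 applies, adding X3; X2, X3 → X4, X6 applies, adding X4. So (X6)⁺ = {X1, X2, X3, X4, X6}.
This closure contains every attribute of R2, so R1 ∩ R2 → R2. The join is lossless.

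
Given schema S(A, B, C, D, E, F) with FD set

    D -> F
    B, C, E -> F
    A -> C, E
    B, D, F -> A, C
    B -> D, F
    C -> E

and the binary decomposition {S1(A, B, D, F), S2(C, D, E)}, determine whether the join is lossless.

Common attributes: S1 ∩ S2 = {D}.
Closure of {D}: D → F applies, adding F. So (D)⁺ = {D, F}.
The closure contains neither all of S1 = {A, B, D, F} nor all of S2 = {C, D, E}, so the common attributes are not a superkey of either fragment. The join is lossy.

No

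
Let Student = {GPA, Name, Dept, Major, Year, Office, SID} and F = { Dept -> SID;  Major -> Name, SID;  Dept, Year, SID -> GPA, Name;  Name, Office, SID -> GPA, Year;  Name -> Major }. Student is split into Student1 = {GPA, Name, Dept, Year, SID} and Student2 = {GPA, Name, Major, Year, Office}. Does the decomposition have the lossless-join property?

Common attributes: Student1 ∩ Student2 = {GPA, Name, Year}.
Closure of {GPA, Name, Year}: Name → Major applies, adding Major; Major → Name, SID applies, adding SID. So (GPA, Name, Year)⁺ = {GPA, Name, Major, Year, SID}.
The closure contains neither all of Student1 = {GPA, Name, Dept, Year, SID} nor all of Student2 = {GPA, Name, Major, Year, Office}, so the common attributes are not a superkey of either fragment. The join is lossy.

No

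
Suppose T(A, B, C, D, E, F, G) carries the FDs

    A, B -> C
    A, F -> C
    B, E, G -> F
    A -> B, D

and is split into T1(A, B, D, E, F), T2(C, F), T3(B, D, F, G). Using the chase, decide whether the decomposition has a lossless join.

Chase test. Columns are A, B, C, D, E, F, G; row i has aⱼ where attribute j ∈ Ti, else bᵢⱼ.
Initial tableau (one row per fragment):
  row 1: a1 a2 b13 a4 a5 a6 b17
  row 2: b21 b22 a3 b24 b25 a6 b27
  row 3: b31 a2 b33 a4 b35 a6 a7
No row becomes fully distinguished — the join is lossy.

No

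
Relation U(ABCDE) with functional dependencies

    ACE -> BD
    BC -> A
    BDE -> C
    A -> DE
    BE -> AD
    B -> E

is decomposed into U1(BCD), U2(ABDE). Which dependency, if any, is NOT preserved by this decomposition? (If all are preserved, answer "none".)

ACE -> BD

Check ACE → BD: no single fragment contains all of {ABCDE}, and the restricted closure of {ACE} across the fragments never reaches {BD}.
BC → A is preserved.
BDE → C is preserved.
A → DE is preserved.
BE → AD is preserved.
B → E is preserved.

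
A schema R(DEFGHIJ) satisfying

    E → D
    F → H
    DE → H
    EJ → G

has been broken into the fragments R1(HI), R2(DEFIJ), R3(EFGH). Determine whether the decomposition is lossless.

Chase test. Columns are DEFGHIJ; row i has aⱼ where attribute j ∈ Ri, else bᵢⱼ.
Initial tableau (one row per fragment):
  row 1: b11 b12 b13 b14 a5 a6 b17
  row 2: a1 a2 a3 b24 b25 a6 a7
  row 3: b31 a2 a3 a4 a5 b36 b37
Rows 2 and 3 agree on E; apply E→D and equate their D entries.
Rows 2 and 3 agree on F; apply F→H and equate their H entries.
No row becomes fully distinguished — the join is lossy.

No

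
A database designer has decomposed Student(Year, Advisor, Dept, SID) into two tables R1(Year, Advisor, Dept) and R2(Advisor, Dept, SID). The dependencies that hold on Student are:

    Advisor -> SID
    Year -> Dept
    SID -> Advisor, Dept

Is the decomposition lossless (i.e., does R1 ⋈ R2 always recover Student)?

Common attributes: R1 ∩ R2 = {Advisor, Dept}.
Closure of {Advisor, Dept}: Advisor → SID applies, adding SID. So (Advisor, Dept)⁺ = {Advisor, Dept, SID}.
This closure contains every attribute of R2, so R1 ∩ R2 → R2. The join is lossless.

Yes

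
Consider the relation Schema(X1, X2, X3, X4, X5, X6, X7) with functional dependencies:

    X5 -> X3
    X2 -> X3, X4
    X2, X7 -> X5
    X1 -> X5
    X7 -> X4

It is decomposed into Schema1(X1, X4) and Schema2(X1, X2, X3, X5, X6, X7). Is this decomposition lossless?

Common attributes: Schema1 ∩ Schema2 = {X1}.
Closure of {X1}: X1 → X5 applies, adding X5; X5 → X3 applies, adding X3. So (X1)⁺ = {X1, X3, X5}.
The closure contains neither all of Schema1 = {X1, X4} nor all of Schema2 = {X1, X2, X3, X5, X6, X7}, so the common attributes are not a superkey of either fragment. The join is lossy.

No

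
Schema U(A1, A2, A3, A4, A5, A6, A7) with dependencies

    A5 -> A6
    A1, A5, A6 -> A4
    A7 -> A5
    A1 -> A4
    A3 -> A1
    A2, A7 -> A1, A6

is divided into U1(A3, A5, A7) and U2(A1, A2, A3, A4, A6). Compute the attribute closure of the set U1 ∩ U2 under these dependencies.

U1 ∩ U2 = {A3}.
A3 → A1 applies, adding A1
A1 → A4 applies, adding A4
Closure: {A1, A3, A4}.

A1, A3, A4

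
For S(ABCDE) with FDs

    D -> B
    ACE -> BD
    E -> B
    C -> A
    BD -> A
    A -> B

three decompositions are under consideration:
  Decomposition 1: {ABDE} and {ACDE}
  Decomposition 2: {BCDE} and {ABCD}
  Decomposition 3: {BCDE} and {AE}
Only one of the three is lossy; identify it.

Decomposition 1: common = {ADE}, closure = {ABDE} → lossless.
Decomposition 2: common = {BCD}, closure = {ABCD} → lossless.
Decomposition 3: common = {E}, closure = {BE} → lossy.

Decomposition 3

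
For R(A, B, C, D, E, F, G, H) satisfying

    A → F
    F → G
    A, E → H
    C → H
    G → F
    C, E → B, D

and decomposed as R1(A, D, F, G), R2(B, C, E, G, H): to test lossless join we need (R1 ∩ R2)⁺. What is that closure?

F, G

R1 ∩ R2 = {G}.
G → F applies, adding F
Closure: {F, G}.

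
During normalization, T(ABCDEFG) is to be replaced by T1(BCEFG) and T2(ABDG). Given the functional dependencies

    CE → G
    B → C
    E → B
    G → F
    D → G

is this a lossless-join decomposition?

Common attributes: T1 ∩ T2 = {BG}.
Closure of {BG}: B → C applies, adding C; G → F applies, adding F. So (BG)⁺ = {BCFG}.
The closure contains neither all of T1 = {BCEFG} nor all of T2 = {ABDG}, so the common attributes are not a superkey of either fragment. The join is lossy.

No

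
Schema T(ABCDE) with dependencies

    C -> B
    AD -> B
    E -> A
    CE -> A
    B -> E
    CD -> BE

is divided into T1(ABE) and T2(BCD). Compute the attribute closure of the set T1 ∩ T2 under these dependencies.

T1 ∩ T2 = {B}.
B → E applies, adding E
E → A applies, adding A
Closure: {ABE}.

ABE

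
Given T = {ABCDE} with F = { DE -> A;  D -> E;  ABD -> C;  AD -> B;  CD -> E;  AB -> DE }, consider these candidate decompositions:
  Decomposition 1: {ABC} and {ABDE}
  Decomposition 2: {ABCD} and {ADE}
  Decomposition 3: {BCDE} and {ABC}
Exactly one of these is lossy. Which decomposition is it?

Decomposition 3

Decomposition 1: common = {AB}, closure = {ABCDE} → lossless.
Decomposition 2: common = {AD}, closure = {ABCDE} → lossless.
Decomposition 3: common = {BC}, closure = {BC} → lossy.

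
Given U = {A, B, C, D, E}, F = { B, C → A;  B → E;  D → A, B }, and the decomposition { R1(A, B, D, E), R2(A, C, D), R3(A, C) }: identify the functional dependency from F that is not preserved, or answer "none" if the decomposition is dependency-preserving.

Check B, C → A: no single fragment contains all of {A, B, C}, and the restricted closure of {B, C} across the fragments never reaches {A}.
B → E is preserved.
D → A, B is preserved.

B, C → A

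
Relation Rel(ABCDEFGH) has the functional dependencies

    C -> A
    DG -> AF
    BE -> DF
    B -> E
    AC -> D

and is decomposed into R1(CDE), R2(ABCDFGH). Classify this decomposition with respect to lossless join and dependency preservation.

lossy and not dependency-preserving

Lossless test: (CD)⁺ = {ACD}, which is a superkey of neither fragment — lossy.
Dependency preservation: the restricted closure of {B} across the fragments never reaches {E}, so B → E cannot be enforced without a join — not preserved.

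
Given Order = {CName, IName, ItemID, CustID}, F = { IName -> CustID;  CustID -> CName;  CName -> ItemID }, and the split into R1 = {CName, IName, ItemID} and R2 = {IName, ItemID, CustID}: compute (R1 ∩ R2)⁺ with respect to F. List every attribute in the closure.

R1 ∩ R2 = {IName, ItemID}.
IName → CustID applies, adding CustID
CustID → CName applies, adding CName
Closure: {CName, IName, ItemID, CustID}.

CName, IName, ItemID, CustID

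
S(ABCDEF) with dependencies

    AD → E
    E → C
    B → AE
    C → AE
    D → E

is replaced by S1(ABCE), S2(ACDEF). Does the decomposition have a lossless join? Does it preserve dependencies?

Lossless test: (ACE)⁺ = {ACE}, which is a superkey of neither fragment — lossy.
Dependency preservation: every FD's attributes lie within a single fragment, so each can be enforced locally — preserved.

lossy but dependency-preserving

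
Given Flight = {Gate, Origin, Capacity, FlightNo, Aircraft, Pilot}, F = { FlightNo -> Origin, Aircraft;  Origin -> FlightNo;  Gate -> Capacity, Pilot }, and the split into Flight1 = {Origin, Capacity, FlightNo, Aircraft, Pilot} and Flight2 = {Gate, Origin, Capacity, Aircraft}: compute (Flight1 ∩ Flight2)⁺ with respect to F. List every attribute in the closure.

Origin, Capacity, FlightNo, Aircraft

Flight1 ∩ Flight2 = {Origin, Capacity, Aircraft}.
Origin → FlightNo applies, adding FlightNo
Closure: {Origin, Capacity, FlightNo, Aircraft}.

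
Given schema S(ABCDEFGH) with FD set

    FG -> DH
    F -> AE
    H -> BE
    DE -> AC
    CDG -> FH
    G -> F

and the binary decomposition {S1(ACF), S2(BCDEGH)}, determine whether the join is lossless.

No

Common attributes: S1 ∩ S2 = {C}.
No dependency enlarges {C}, so (C)⁺ = {C}.
The closure contains neither all of S1 = {ACF} nor all of S2 = {BCDEGH}, so the common attributes are not a superkey of either fragment. The join is lossy.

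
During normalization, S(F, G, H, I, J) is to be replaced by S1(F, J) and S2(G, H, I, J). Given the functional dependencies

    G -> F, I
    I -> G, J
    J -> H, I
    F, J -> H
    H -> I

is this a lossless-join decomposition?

Yes

Common attributes: S1 ∩ S2 = {J}.
Closure of {J}: J → H, I applies, adding H, I; I → G, J applies, adding G; G → F, I applies, adding F. So (J)⁺ = {F, G, H, I, J}.
This closure contains every attribute of S1, so S1 ∩ S2 → S1. The join is lossless.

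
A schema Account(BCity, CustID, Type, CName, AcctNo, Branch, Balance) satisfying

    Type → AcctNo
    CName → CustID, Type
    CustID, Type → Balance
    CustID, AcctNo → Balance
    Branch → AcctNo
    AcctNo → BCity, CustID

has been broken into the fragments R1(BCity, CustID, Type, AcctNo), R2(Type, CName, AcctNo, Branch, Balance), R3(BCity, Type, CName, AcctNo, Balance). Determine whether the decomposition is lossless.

Yes

Chase test. Columns are BCity, CustID, Type, CName, AcctNo, Branch, Balance; row i has aⱼ where attribute j ∈ Ri, else bᵢⱼ.
Initial tableau (one row per fragment):
  row 1: a1 a2 a3 b14 a5 b16 b17
  row 2: b21 b22 a3 a4 a5 a6 a7
  row 3: a1 b32 a3 a4 a5 b36 a7
Rows 2 and 3 agree on CName; apply CName→CustID, Type and equate their CustID, Type entries.
Rows 1 and 2 agree on AcctNo; apply AcctNo→BCity, CustID and equate their BCity, CustID entries.
Rows 1 and 2 agree on CustID, Type; apply CustID, Type→Balance and equate their Balance entries.
Row 2 is now all distinguished symbols — the join is lossless.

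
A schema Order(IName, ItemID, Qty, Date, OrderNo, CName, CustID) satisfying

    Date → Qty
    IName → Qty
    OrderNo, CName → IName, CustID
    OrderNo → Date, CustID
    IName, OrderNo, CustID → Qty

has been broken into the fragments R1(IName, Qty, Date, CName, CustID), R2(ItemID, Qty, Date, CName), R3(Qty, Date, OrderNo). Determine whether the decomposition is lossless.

No

Chase test. Columns are IName, ItemID, Qty, Date, OrderNo, CName, CustID; row i has aⱼ where attribute j ∈ Ri, else bᵢⱼ.
Initial tableau (one row per fragment):
  row 1: a1 b12 a3 a4 b15 a6 a7
  row 2: b21 a2 a3 a4 b25 a6 b27
  row 3: b31 b32 a3 a4 a5 b36 b37
No row becomes fully distinguished — the join is lossy.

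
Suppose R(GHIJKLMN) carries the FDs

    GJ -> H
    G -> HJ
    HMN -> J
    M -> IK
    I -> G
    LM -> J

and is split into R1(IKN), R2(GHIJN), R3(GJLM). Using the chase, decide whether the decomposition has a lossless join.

Chase test. Columns are GHIJKLMN; row i has aⱼ where attribute j ∈ Ri, else bᵢⱼ.
Initial tableau (one row per fragment):
  row 1: b11 b12 a3 b14 a5 b16 b17 a8
  row 2: a1 a2 a3 a4 b25 b26 b27 a8
  row 3: a1 b32 b33 a4 b35 a6 a7 b38
Rows 2 and 3 agree on GJ; apply GJ→H and equate their H entries.
Rows 1 and 2 agree on I; apply I→G and equate their G entries.
Rows 1 and 2 agree on G; apply G→HJ and equate their HJ entries.
No row becomes fully distinguished — the join is lossy.

No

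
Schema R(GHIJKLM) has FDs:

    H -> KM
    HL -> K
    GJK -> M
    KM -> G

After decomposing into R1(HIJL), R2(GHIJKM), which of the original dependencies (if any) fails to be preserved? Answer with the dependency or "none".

none

H → KM lies within R2.
HL → K: restricted closure across fragments reaches K.
GJK → M lies within R2.
KM → G lies within R2.
Every dependency is enforceable on the fragments, so the decomposition is dependency-preserving.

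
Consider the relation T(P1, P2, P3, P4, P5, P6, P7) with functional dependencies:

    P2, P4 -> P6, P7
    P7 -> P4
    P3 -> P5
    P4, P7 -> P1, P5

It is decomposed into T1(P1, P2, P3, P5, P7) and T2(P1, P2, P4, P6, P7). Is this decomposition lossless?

Common attributes: T1 ∩ T2 = {P1, P2, P7}.
Closure of {P1, P2, P7}: P7 → P4 applies, adding P4; P4, P7 → P1, P5 applies, adding P5; P2, P4 → P6, P7 applies, adding P6. So (P1, P2, P7)⁺ = {P1, P2, P4, P5, P6, P7}.
This closure contains every attribute of T2, so T1 ∩ T2 → T2. The join is lossless.

Yes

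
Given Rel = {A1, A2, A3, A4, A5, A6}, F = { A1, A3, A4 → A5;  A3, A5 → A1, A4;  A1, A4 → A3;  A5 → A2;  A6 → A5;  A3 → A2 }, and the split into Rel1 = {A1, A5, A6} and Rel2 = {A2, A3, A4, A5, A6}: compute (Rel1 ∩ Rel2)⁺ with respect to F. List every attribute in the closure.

A2, A5, A6

Rel1 ∩ Rel2 = {A5, A6}.
A5 → A2 applies, adding A2
Closure: {A2, A5, A6}.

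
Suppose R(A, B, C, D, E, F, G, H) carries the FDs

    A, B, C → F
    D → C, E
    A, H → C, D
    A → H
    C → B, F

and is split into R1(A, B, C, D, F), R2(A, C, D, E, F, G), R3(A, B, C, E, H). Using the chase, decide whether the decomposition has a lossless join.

Yes

Chase test. Columns are A, B, C, D, E, F, G, H; row i has aⱼ where attribute j ∈ Ri, else bᵢⱼ.
Initial tableau (one row per fragment):
  row 1: a1 a2 a3 a4 b15 a6 b17 b18
  row 2: a1 b22 a3 a4 a5 a6 a7 b28
  row 3: a1 a2 a3 b34 a5 b36 b37 a8
Rows 1 and 3 agree on A, B, C; apply A, B, C→F and equate their F entries.
Rows 1 and 2 agree on D; apply D→C, E and equate their C, E entries.
Rows 1 and 2 agree on A; apply A→H and equate their H entries.
Rows 1 and 3 agree on A; apply A→H and equate their H entries.
Rows 1 and 2 agree on C; apply C→B, F and equate their B, F entries.
Rows 1 and 3 agree on A, H; apply A, H→C, D and equate their C, D entries.
Row 2 is now all distinguished symbols — the join is lossless.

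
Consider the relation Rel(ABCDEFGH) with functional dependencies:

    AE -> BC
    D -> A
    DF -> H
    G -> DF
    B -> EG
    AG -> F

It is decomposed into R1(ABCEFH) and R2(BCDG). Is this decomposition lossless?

Yes

Common attributes: R1 ∩ R2 = {BC}.
Closure of {BC}: B → EG applies, adding EG; G → DF applies, adding DF; D → A applies, adding A; DF → H applies, adding H. So (BC)⁺ = {ABCDEFGH}.
This closure contains every attribute of R1, so R1 ∩ R2 → R1. The join is lossless.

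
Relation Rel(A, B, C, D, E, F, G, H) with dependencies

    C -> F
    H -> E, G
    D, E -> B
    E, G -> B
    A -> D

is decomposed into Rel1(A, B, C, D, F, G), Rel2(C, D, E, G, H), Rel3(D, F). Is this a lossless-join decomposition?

No

Chase test. Columns are A, B, C, D, E, F, G, H; row i has aⱼ where attribute j ∈ Reli, else bᵢⱼ.
Initial tableau (one row per fragment):
  row 1: a1 a2 a3 a4 b15 a6 a7 b18
  row 2: b21 b22 a3 a4 a5 b26 a7 a8
  row 3: b31 b32 b33 a4 b35 a6 b37 b38
Rows 1 and 2 agree on C; apply C→F and equate their F entries.
No row becomes fully distinguished — the join is lossy.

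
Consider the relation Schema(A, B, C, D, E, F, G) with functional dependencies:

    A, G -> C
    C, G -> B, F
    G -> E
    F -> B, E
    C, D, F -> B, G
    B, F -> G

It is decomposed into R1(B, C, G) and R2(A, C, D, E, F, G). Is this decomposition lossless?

Common attributes: R1 ∩ R2 = {C, G}.
Closure of {C, G}: C, G → B, F applies, adding B, F; G → E applies, adding E. So (C, G)⁺ = {B, C, E, F, G}.
This closure contains every attribute of R1, so R1 ∩ R2 → R1. The join is lossless.

Yes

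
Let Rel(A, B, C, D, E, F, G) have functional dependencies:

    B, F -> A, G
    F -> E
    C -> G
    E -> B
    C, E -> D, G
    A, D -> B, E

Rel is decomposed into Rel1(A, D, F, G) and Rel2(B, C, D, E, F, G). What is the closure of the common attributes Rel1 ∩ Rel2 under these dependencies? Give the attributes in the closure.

A, B, D, E, F, G

Rel1 ∩ Rel2 = {D, F, G}.
F → E applies, adding E
E → B applies, adding B
B, F → A, G applies, adding A
Closure: {A, B, D, E, F, G}.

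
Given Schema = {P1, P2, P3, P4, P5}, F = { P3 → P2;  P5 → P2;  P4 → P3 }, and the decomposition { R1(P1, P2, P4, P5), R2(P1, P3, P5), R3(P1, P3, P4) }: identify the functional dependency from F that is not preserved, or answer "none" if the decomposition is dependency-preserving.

Check P3 → P2: no single fragment contains all of {P2, P3}, and the restricted closure of {P3} across the fragments never reaches {P2}.
P5 → P2 is preserved.
P4 → P3 is preserved.

P3 → P2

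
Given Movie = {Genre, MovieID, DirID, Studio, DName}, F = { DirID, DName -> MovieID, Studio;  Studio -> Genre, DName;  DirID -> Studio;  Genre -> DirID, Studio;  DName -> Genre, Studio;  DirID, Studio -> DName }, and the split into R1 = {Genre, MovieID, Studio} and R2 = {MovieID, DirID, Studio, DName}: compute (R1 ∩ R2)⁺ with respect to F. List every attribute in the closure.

R1 ∩ R2 = {MovieID, Studio}.
Studio → Genre, DName applies, adding Genre, DName
Genre → DirID, Studio applies, adding DirID
Closure: {Genre, MovieID, DirID, Studio, DName}.

Genre, MovieID, DirID, Studio, DName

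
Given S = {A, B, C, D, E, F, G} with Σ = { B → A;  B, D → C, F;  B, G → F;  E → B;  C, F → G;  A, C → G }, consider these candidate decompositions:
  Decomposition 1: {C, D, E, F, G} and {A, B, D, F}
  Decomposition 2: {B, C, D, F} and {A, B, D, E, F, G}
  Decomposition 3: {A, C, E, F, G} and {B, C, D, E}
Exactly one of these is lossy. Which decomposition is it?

Decomposition 1

Decomposition 1: common = {D, F}, closure = {D, F} → lossy.
Decomposition 2: common = {B, D, F}, closure = {A, B, C, D, F, G} → lossless.
Decomposition 3: common = {C, E}, closure = {A, B, C, E, F, G} → lossless.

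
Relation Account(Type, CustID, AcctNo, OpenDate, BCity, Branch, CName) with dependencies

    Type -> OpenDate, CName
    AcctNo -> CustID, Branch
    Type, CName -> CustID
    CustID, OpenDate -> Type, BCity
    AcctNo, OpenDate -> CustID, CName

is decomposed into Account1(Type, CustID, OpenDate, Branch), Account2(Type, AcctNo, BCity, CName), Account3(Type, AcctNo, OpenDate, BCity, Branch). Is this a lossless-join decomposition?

Chase test. Columns are Type, CustID, AcctNo, OpenDate, BCity, Branch, CName; row i has aⱼ where attribute j ∈ Accounti, else bᵢⱼ.
Initial tableau (one row per fragment):
  row 1: a1 a2 b13 a4 b15 a6 b17
  row 2: a1 b22 a3 b24 a5 b26 a7
  row 3: a1 b32 a3 a4 a5 a6 b37
Rows 1 and 2 agree on Type; apply Type→OpenDate, CName and equate their OpenDate, CName entries.
Rows 1 and 3 agree on Type; apply Type→OpenDate, CName and equate their OpenDate, CName entries.
Rows 2 and 3 agree on AcctNo; apply AcctNo→CustID, Branch and equate their CustID, Branch entries.
Rows 1 and 2 agree on Type, CName; apply Type, CName→CustID and equate their CustID entries.
Rows 1 and 2 agree on CustID, OpenDate; apply CustID, OpenDate→Type, BCity and equate their Type, BCity entries.
Row 2 is now all distinguished symbols — the join is lossless.

Yes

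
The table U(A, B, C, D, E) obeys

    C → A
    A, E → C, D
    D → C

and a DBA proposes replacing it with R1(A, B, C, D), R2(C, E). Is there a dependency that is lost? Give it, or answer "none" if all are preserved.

Check A, E → C, D: no single fragment contains all of {A, C, D, E}, and the restricted closure of {A, E} across the fragments never reaches {C, D}.
C → A is preserved.
D → C is preserved.

A, E → C, D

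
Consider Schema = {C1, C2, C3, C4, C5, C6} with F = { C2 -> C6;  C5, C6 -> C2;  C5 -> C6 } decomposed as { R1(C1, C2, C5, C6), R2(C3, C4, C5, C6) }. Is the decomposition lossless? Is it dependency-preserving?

lossy but dependency-preserving

Lossless test: (C5, C6)⁺ = {C2, C5, C6}, which is a superkey of neither fragment — lossy.
Dependency preservation: every FD's attributes lie within a single fragment, so each can be enforced locally — preserved.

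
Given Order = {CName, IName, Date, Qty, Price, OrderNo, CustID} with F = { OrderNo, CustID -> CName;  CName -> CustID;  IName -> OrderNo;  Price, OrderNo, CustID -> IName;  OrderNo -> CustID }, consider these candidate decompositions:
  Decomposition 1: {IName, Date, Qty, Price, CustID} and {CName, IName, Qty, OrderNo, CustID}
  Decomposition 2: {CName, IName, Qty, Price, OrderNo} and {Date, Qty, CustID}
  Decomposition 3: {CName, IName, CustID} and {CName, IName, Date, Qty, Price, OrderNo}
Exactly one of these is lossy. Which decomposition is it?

Decomposition 2

Decomposition 1: common = {IName, Qty, CustID}, closure = {CName, IName, Qty, OrderNo, CustID} → lossless.
Decomposition 2: common = {Qty}, closure = {Qty} → lossy.
Decomposition 3: common = {CName, IName}, closure = {CName, IName, OrderNo, CustID} → lossless.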